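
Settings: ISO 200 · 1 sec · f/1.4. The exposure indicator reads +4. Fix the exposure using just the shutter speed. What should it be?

Overexposed by 4 stops → need 4 stops darker.
Shutter speed: 1 → 1/2 → 1/4 → 1/8 → 1/15.

1/15s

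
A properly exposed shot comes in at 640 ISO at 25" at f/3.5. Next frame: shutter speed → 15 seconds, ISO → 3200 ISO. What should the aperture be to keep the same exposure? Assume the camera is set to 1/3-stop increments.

Shutter speed: 25 → 20 → 15 — 2/3 stop shorter (darker).
ISO: 640 → 800 → 1000 → 1250 → 1600 → 2000 → 2500 → 3200 — 2 1/3 stops higher (brighter).
Net change so far: 1 2/3 stops brighter. Offset with the aperture: f/3.5 → f/4 → f/4.5 → f/5 → f/5.6 → f/6.3.

f/6.3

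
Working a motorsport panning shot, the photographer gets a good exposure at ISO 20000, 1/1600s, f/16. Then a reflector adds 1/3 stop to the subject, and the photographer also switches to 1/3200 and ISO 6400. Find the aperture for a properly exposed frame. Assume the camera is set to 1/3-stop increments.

Scene light: 1/3 stop brighter.
Shutter speed: 1/1600 → 1/2000 → 1/2500 → 1/3200 — 1 stop faster (darker).
ISO: 20000 → 16000 → 12800 → 10000 → 8000 → 6400 — 1 2/3 stops lower (darker).
Net so far: 2 1/3 stops darker. Aperture: f/16 → f/14 → f/13 → f/11 → f/10 → f/9 → f/8 → f/7.1.

f/7.1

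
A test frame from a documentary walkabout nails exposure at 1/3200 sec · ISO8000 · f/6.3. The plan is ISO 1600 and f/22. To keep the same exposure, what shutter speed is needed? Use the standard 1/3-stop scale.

ISO: 8000 → 6400 → 5000 → 4000 → 3200 → 2500 → 2000 → 1600 — 2 1/3 stops dropped (darker).
Aperture: f/6.3 → f/7.1 → f/8 → f/9 → f/10 → f/11 → f/13 → f/14 → f/16 → f/18 → f/20 → f/22 — 3 2/3 stops stopped down (darker).
Net change so far: 6 stops darker. Offset with the shutter speed: 1/3200 → 1/2500 → 1/2000 → 1/1600 → 1/1250 → 1/1000 → 1/800 → 1/640 → 1/500 → 1/400 → 1/320 → 1/250 → 1/200 → 1/160 → 1/125 → 1/100 → 1/80 → 1/60 → 1/50.

1/50s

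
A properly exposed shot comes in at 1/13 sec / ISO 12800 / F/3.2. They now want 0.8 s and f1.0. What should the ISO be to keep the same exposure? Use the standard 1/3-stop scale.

Shutter speed: 1/13 → 1/10 → 1/8 → 1/6 → 1/5 → 1/4 → 0.3 → 0.4 → 0.5 → 0.6 → 0.8 — 3 1/3 stops longer (brighter).
Aperture: f/3.2 → f/2.8 → f/2.5 → f/2.2 → f/2 → f/1.8 → f/1.6 → f/1.4 → f/1.2 → f/1.1 → f/1.0 — 3 1/3 stops opened up (brighter).
Net change so far: 6 2/3 stops brighter. Offset with the ISO: 12800 → 10000 → 8000 → 6400 → 5000 → 4000 → 3200 → 2500 → 2000 → 1600 → 1250 → 1000 → 800 → 640 → 500 → 400 → 320 → 250 → 200 → 160 → 125.

ISO 125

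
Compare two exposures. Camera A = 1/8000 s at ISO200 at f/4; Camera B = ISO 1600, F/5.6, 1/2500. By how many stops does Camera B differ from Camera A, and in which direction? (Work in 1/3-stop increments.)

3 2/3 stops brighter

Aperture: f/4 → f/4.5 → f/5 → f/5.6 — 1 stop stopped down (darker).
Shutter speed: 1/8000 → 1/6400 → 1/5000 → 1/4000 → 1/3200 → 1/2500 — 1 2/3 stops slower (brighter).
ISO: 200 → 250 → 320 → 400 → 500 → 640 → 800 → 1000 → 1250 → 1600 — 3 stops raised (brighter).
Net: −1 +1 2/3 +3 = +3 2/3 stops.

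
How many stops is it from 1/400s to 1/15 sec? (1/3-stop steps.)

4 2/3 stops

1/400 → 1/320 → 1/250 → 1/200 → 1/160 → 1/125 → 1/100 → 1/80 → 1/60 → 1/50 → 1/40 → 1/30 → 1/25 → 1/20 → 1/15 — count the steps: 14 third-stops = 4 2/3 stops.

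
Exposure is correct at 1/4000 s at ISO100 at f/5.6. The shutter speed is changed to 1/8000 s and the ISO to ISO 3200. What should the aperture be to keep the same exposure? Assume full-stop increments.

f/22

Shutter speed: 1/4000 → 1/8000 — 1 stop faster (darker).
ISO: 100 → 200 → 400 → 800 → 1600 → 3200 — 5 stops raised (brighter).
Net change so far: 4 stops brighter. Offset with the aperture: f/5.6 → f/8 → f/11 → f/16 → f/22.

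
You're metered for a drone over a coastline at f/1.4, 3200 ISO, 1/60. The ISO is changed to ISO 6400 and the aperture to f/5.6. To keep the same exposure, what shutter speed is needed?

ISO: 3200 → 6400 — 1 stop raised (brighter).
Aperture: f/1.4 → f/2 → f/2.8 → f/4 → f/5.6 — 4 stops stopped down (darker).
Net change so far: 3 stops darker. Offset with the shutter speed: 1/60 → 1/30 → 1/15 → 1/8.

1/8s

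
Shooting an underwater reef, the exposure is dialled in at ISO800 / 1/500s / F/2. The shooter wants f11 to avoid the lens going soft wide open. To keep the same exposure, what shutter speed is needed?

1/15s

Aperture: f/2 → f/2.8 → f/4 → f/5.6 → f/8 → f/11 — 5 stops stopped down (darker).
Need 5 stops brighter from the shutter speed: 1/500 → 1/250 → 1/125 → 1/60 → 1/30 → 1/15.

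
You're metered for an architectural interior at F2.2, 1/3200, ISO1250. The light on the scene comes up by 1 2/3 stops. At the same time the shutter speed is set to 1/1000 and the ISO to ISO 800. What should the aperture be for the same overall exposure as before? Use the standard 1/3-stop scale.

f/5.6

Scene light: 1 2/3 stops brighter.
Shutter speed: 1/3200 → 1/2500 → 1/2000 → 1/1600 → 1/1250 → 1/1000 — 1 2/3 stops slower (brighter).
ISO: 1250 → 1000 → 800 — 2/3 stop lower (darker).
Net so far: 2 2/3 stops brighter. Aperture: f/2.2 → f/2.5 → f/2.8 → f/3.2 → f/3.5 → f/4 → f/4.5 → f/5 → f/5.6.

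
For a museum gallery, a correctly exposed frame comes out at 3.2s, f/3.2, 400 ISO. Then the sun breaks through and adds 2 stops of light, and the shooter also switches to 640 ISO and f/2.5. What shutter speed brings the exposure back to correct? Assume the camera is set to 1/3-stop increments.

Scene light: 2 stops brighter.
ISO: 400 → 500 → 640 — 2/3 stop higher (brighter).
Aperture: f/3.2 → f/2.8 → f/2.5 — 2/3 stop opened up (brighter).
Net so far: 3 1/3 stops brighter. Shutter speed: 3.2 → 2.5 → 2 → 1.6 → 1.3 → 1 → 0.8 → 0.6 → 0.5 → 0.4 → 0.3.

0.3 s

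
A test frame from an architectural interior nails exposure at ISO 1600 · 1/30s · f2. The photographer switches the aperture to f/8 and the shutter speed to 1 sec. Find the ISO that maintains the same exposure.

Aperture: f/2 → f/2.8 → f/4 → f/5.6 → f/8 — 4 stops narrower (darker).
Shutter speed: 1/30 → 1/15 → 1/8 → 1/4 → 1/2 → 1 — 5 stops slower (brighter).
Net change so far: 1 stop brighter. Offset with the ISO: 1600 → 800.

ISO 800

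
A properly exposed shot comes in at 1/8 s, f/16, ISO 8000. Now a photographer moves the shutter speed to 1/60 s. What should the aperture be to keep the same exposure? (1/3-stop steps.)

Shutter speed: 1/8 → 1/10 → 1/13 → 1/15 → 1/20 → 1/25 → 1/30 → 1/40 → 1/50 → 1/60 — 3 stops shorter (darker).
Need 3 stops brighter from the aperture: f/16 → f/14 → f/13 → f/11 → f/10 → f/9 → f/8 → f/7.1 → f/6.3 → f/5.6.

f/5.6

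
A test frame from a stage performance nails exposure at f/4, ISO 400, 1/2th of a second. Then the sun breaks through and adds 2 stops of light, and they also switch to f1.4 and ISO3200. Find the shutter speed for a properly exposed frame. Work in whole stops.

Scene light: 2 stops brighter.
Aperture: f/4 → f/2.8 → f/2 → f/1.4 — 3 stops wider (brighter).
ISO: 400 → 800 → 1600 → 3200 — 3 stops raised (brighter).
Net so far: 8 stops brighter. Shutter speed: 1/2 → 1/4 → 1/8 → 1/15 → 1/30 → 1/60 → 1/125 → 1/250 → 1/500.

1/500s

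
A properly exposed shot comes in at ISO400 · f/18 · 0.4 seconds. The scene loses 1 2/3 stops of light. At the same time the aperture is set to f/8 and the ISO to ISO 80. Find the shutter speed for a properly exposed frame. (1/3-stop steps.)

Scene light: 1 2/3 stops darker.
Aperture: f/18 → f/16 → f/14 → f/13 → f/11 → f/10 → f/9 → f/8 — 2 1/3 stops opened up (brighter).
ISO: 400 → 320 → 250 → 200 → 160 → 125 → 100 → 80 — 2 1/3 stops dropped (darker).
Net so far: 1 2/3 stops darker. Shutter speed: 0.4 → 0.5 → 0.6 → 0.8 → 1 → 1.3.

1.3 s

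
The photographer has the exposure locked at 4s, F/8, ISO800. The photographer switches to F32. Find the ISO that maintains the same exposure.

ISO 12800

Aperture: f/8 → f/11 → f/16 → f/22 → f/32 — 4 stops stopped down (darker).
Need 4 stops brighter from the ISO: 800 → 1600 → 3200 → 6400 → 12800.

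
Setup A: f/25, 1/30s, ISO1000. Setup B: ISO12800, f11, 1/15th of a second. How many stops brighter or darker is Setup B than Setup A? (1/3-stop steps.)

Aperture: f/25 → f/22 → f/20 → f/18 → f/16 → f/14 → f/13 → f/11 — 2 1/3 stops larger aperture (brighter).
Shutter speed: 1/30 → 1/25 → 1/20 → 1/15 — 1 stop slower (brighter).
ISO: 1000 → 1250 → 1600 → 2000 → 2500 → 3200 → 4000 → 5000 → 6400 → 8000 → 10000 → 12800 — 3 2/3 stops raised (brighter).
Net: +2 1/3 +1 +3 2/3 = +7 stops.

7 stops brighter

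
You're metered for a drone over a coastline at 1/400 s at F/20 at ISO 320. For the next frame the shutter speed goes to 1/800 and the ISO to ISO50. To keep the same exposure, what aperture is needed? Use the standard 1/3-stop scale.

Shutter speed: 1/400 → 1/500 → 1/640 → 1/800 — 1 stop faster (darker).
ISO: 320 → 250 → 200 → 160 → 125 → 100 → 80 → 64 → 50 — 2 2/3 stops dropped (darker).
Net change so far: 3 2/3 stops darker. Offset with the aperture: f/20 → f/18 → f/16 → f/14 → f/13 → f/11 → f/10 → f/9 → f/8 → f/7.1 → f/6.3 → f/5.6.

f/5.6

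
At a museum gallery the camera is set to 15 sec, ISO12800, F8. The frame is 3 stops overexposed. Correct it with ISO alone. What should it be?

ISO 1600

Overexposed by 3 stops → need 3 stops darker.
ISO: 12800 → 6400 → 3200 → 1600.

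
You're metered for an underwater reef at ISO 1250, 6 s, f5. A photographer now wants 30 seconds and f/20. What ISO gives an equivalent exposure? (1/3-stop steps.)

ISO 4000

Shutter speed: 6 → 8 → 10 → 13 → 15 → 20 → 25 → 30 — 2 1/3 stops slower (brighter).
Aperture: f/5 → f/5.6 → f/6.3 → f/7.1 → f/8 → f/9 → f/10 → f/11 → f/13 → f/14 → f/16 → f/18 → f/20 — 4 stops stopped down (darker).
Net change so far: 1 2/3 stops darker. Offset with the ISO: 1250 → 1600 → 2000 → 2500 → 3200 → 4000.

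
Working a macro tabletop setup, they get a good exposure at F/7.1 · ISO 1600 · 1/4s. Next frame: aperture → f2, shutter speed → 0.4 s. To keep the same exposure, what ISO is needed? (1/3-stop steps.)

ISO 80

Aperture: f/7.1 → f/6.3 → f/5.6 → f/5 → f/4.5 → f/4 → f/3.5 → f/3.2 → f/2.8 → f/2.5 → f/2.2 → f/2 — 3 2/3 stops larger aperture (brighter).
Shutter speed: 1/4 → 0.3 → 0.4 — 2/3 stop longer (brighter).
Net change so far: 4 1/3 stops brighter. Offset with the ISO: 1600 → 1250 → 1000 → 800 → 640 → 500 → 400 → 320 → 250 → 200 → 160 → 125 → 100 → 80.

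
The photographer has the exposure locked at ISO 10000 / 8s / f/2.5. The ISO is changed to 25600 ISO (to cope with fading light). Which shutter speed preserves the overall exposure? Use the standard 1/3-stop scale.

ISO: 10000 → 12800 → 16000 → 20000 → 25600 — 1 1/3 stops higher (brighter).
Need 1 1/3 stops darker from the shutter speed: 8 → 6 → 5 → 4 → 3.2.

3.2 s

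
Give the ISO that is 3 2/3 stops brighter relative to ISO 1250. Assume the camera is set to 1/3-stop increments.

ISO: 1250 → 1600 → 2000 → 2500 → 3200 → 4000 → 5000 → 6400 → 8000 → 10000 → 12800 → 16000 — 3 2/3 stops higher (brighter).

ISO 16000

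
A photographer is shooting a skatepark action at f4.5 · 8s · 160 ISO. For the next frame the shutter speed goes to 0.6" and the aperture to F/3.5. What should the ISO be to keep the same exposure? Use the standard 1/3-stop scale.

Shutter speed: 8 → 6 → 5 → 4 → 3.2 → 2.5 → 2 → 1.6 → 1.3 → 1 → 0.8 → 0.6 — 3 2/3 stops faster (darker).
Aperture: f/4.5 → f/4 → f/3.5 — 2/3 stop opened up (brighter).
Net change so far: 3 stops darker. Offset with the ISO: 160 → 200 → 250 → 320 → 400 → 500 → 640 → 800 → 1000 → 1250.

ISO 1250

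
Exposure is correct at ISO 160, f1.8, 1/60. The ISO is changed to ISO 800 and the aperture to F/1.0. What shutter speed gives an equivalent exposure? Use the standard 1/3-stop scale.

1/1000s

ISO: 160 → 200 → 250 → 320 → 400 → 500 → 640 → 800 — 2 1/3 stops higher (brighter).
Aperture: f/1.8 → f/1.6 → f/1.4 → f/1.2 → f/1.1 → f/1.0 — 1 2/3 stops larger aperture (brighter).
Net change so far: 4 stops brighter. Offset with the shutter speed: 1/60 → 1/80 → 1/100 → 1/125 → 1/160 → 1/200 → 1/250 → 1/320 → 1/400 → 1/500 → 1/640 → 1/800 → 1/1000.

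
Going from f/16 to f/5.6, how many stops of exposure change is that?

3 stops

f/16 → f/11 → f/8 → f/5.6 — count the steps: 3 stops.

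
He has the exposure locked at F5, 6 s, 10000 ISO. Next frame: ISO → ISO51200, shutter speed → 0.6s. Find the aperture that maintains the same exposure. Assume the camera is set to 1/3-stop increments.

ISO: 10000 → 12800 → 16000 → 20000 → 25600 → 32000 → 40000 → 51200 — 2 1/3 stops raised (brighter).
Shutter speed: 6 → 5 → 4 → 3.2 → 2.5 → 2 → 1.6 → 1.3 → 1 → 0.8 → 0.6 — 3 1/3 stops shorter (darker).
Net change so far: 1 stop darker. Offset with the aperture: f/5 → f/4.5 → f/4 → f/3.5.

f/3.5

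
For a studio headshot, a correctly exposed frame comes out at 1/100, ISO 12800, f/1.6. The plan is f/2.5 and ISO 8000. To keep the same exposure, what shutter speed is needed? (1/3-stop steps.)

Aperture: f/1.6 → f/1.8 → f/2 → f/2.2 → f/2.5 — 1 1/3 stops narrower (darker).
ISO: 12800 → 10000 → 8000 — 2/3 stop lower (darker).
Net change so far: 2 stops darker. Offset with the shutter speed: 1/100 → 1/80 → 1/60 → 1/50 → 1/40 → 1/30 → 1/25.

1/25s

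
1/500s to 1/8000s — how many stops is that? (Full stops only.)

4 stops

1/500 → 1/1000 → 1/2000 → 1/4000 → 1/8000 — count the steps: 4 stops.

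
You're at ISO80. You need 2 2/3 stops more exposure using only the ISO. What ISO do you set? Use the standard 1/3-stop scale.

ISO 500

ISO: 80 → 100 → 125 → 160 → 200 → 250 → 320 → 400 → 500 — 2 2/3 stops higher (brighter).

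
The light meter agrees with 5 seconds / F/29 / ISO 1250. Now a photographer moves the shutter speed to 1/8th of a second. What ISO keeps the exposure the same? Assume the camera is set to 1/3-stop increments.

ISO 51200

Shutter speed: 5 → 4 → 3.2 → 2.5 → 2 → 1.6 → 1.3 → 1 → 0.8 → 0.6 → 0.5 → 0.4 → 0.3 → 1/4 → 1/5 → 1/6 → 1/8 — 5 1/3 stops faster (darker).
Need 5 1/3 stops brighter from the ISO: 1250 → 1600 → 2000 → 2500 → 3200 → 4000 → 5000 → 6400 → 8000 → 10000 → 12800 → 16000 → 20000 → 25600 → 32000 → 40000 → 51200.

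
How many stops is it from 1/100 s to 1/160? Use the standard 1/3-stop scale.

2/3 stop

1/100 → 1/125 → 1/160 — count the steps: 2 third-stops = 2/3 stop.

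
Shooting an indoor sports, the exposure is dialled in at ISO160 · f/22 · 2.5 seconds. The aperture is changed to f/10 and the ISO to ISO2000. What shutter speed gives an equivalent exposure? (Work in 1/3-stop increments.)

1/25s

Aperture: f/22 → f/20 → f/18 → f/16 → f/14 → f/13 → f/11 → f/10 — 2 1/3 stops opened up (brighter).
ISO: 160 → 200 → 250 → 320 → 400 → 500 → 640 → 800 → 1000 → 1250 → 1600 → 2000 — 3 2/3 stops higher (brighter).
Net change so far: 6 stops brighter. Offset with the shutter speed: 2.5 → 2 → 1.6 → 1.3 → 1 → 0.8 → 0.6 → 0.5 → 0.4 → 0.3 → 1/4 → 1/5 → 1/6 → 1/8 → 1/10 → 1/13 → 1/15 → 1/20 → 1/25.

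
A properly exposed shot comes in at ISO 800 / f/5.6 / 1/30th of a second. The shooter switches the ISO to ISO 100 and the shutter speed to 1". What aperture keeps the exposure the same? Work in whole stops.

ISO: 800 → 400 → 200 → 100 — 3 stops lower (darker).
Shutter speed: 1/30 → 1/15 → 1/8 → 1/4 → 1/2 → 1 — 5 stops slower (brighter).
Net change so far: 2 stops brighter. Offset with the aperture: f/5.6 → f/8 → f/11.

f/11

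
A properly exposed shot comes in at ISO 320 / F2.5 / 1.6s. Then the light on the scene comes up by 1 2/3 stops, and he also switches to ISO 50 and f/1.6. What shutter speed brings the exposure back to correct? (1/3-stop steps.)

Scene light: 1 2/3 stops brighter.
ISO: 320 → 250 → 200 → 160 → 125 → 100 → 80 → 64 → 50 — 2 2/3 stops dropped (darker).
Aperture: f/2.5 → f/2.2 → f/2 → f/1.8 → f/1.6 — 1 1/3 stops opened up (brighter).
Net so far: 1/3 stop brighter. Shutter speed: 1.6 → 1.3.

1.3 s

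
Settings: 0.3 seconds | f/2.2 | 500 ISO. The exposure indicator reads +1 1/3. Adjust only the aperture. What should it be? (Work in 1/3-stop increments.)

Overexposed by 1 1/3 stops → need 1 1/3 stops darker.
Aperture: f/2.2 → f/2.5 → f/2.8 → f/3.2 → f/3.5.

f/3.5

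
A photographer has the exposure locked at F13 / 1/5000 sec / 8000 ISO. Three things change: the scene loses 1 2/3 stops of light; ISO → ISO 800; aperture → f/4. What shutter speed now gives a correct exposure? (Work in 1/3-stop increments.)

Scene light: 1 2/3 stops darker.
ISO: 8000 → 6400 → 5000 → 4000 → 3200 → 2500 → 2000 → 1600 → 1250 → 1000 → 800 — 3 1/3 stops lower (darker).
Aperture: f/13 → f/11 → f/10 → f/9 → f/8 → f/7.1 → f/6.3 → f/5.6 → f/5 → f/4.5 → f/4 — 3 1/3 stops larger aperture (brighter).
Net so far: 1 2/3 stops darker. Shutter speed: 1/5000 → 1/4000 → 1/3200 → 1/2500 → 1/2000 → 1/1600.

1/1600s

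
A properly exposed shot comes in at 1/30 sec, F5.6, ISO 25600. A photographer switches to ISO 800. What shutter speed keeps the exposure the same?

1 s

ISO: 25600 → 12800 → 6400 → 3200 → 1600 → 800 — 5 stops lower (darker).
Need 5 stops brighter from the shutter speed: 1/30 → 1/15 → 1/8 → 1/4 → 1/2 → 1.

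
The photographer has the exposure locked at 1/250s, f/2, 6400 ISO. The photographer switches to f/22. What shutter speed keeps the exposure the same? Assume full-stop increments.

Aperture: f/2 → f/2.8 → f/4 → f/5.6 → f/8 → f/11 → f/16 → f/22 — 7 stops stopped down (darker).
Need 7 stops brighter from the shutter speed: 1/250 → 1/125 → 1/60 → 1/30 → 1/15 → 1/8 → 1/4 → 1/2.

1/2s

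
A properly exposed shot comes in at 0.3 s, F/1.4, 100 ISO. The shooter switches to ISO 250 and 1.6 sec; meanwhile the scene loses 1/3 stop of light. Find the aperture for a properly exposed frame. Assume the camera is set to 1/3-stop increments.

f/4.5

Scene light: 1/3 stop darker.
ISO: 100 → 125 → 160 → 200 → 250 — 1 1/3 stops raised (brighter).
Shutter speed: 0.3 → 0.4 → 0.5 → 0.6 → 0.8 → 1 → 1.3 → 1.6 — 2 1/3 stops longer (brighter).
Net so far: 3 1/3 stops brighter. Aperture: f/1.4 → f/1.6 → f/1.8 → f/2 → f/2.2 → f/2.5 → f/2.8 → f/3.2 → f/3.5 → f/4 → f/4.5.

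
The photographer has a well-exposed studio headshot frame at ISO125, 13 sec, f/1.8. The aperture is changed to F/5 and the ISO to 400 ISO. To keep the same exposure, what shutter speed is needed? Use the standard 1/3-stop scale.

30 s

Aperture: f/1.8 → f/2 → f/2.2 → f/2.5 → f/2.8 → f/3.2 → f/3.5 → f/4 → f/4.5 → f/5 — 3 stops stopped down (darker).
ISO: 125 → 160 → 200 → 250 → 320 → 400 — 1 2/3 stops higher (brighter).
Net change so far: 1 1/3 stops darker. Offset with the shutter speed: 13 → 15 → 20 → 25 → 30.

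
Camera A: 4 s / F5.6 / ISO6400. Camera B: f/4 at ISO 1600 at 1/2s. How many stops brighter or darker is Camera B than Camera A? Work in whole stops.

4 stops darker

Aperture: f/5.6 → f/4 — 1 stop larger aperture (brighter).
Shutter speed: 4 → 2 → 1 → 1/2 — 3 stops shorter (darker).
ISO: 6400 → 3200 → 1600 — 2 stops dropped (darker).
Net: +1 −3 −2 = −4 stops.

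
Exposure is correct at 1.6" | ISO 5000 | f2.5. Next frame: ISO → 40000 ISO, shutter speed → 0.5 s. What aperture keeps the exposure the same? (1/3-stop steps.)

ISO: 5000 → 6400 → 8000 → 10000 → 12800 → 16000 → 20000 → 25600 → 32000 → 40000 — 3 stops higher (brighter).
Shutter speed: 1.6 → 1.3 → 1 → 0.8 → 0.6 → 0.5 — 1 2/3 stops shorter (darker).
Net change so far: 1 1/3 stops brighter. Offset with the aperture: f/2.5 → f/2.8 → f/3.2 → f/3.5 → f/4.

f/4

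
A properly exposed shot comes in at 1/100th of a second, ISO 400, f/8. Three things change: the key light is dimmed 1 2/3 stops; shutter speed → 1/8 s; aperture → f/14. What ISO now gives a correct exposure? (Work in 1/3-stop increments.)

ISO 320

Scene light: 1 2/3 stops darker.
Shutter speed: 1/100 → 1/80 → 1/60 → 1/50 → 1/40 → 1/30 → 1/25 → 1/20 → 1/15 → 1/13 → 1/10 → 1/8 — 3 2/3 stops longer (brighter).
Aperture: f/8 → f/9 → f/10 → f/11 → f/13 → f/14 — 1 2/3 stops stopped down (darker).
Net so far: 1/3 stop brighter. ISO: 400 → 320.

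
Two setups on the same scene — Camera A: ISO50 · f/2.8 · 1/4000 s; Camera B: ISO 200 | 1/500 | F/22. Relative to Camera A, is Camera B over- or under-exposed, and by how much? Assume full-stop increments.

1 stop darker

Aperture: f/2.8 → f/4 → f/5.6 → f/8 → f/11 → f/16 → f/22 — 6 stops smaller aperture (darker).
Shutter speed: 1/4000 → 1/2000 → 1/1000 → 1/500 — 3 stops longer (brighter).
ISO: 50 → 100 → 200 — 2 stops raised (brighter).
Net: −6 +3 +2 = −1 stop.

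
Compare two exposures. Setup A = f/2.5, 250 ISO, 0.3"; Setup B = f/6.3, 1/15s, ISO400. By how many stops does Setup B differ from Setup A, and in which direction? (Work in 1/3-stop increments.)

Aperture: f/2.5 → f/2.8 → f/3.2 → f/3.5 → f/4 → f/4.5 → f/5 → f/5.6 → f/6.3 — 2 2/3 stops narrower (darker).
Shutter speed: 0.3 → 1/4 → 1/5 → 1/6 → 1/8 → 1/10 → 1/13 → 1/15 — 2 1/3 stops faster (darker).
ISO: 250 → 320 → 400 — 2/3 stop higher (brighter).
Net: −2 2/3 −2 1/3 +2/3 = −4 1/3 stops.

4 1/3 stops darker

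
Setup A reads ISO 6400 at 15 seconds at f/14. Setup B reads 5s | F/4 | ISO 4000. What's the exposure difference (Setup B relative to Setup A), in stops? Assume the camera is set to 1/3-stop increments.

Aperture: f/14 → f/13 → f/11 → f/10 → f/9 → f/8 → f/7.1 → f/6.3 → f/5.6 → f/5 → f/4.5 → f/4 — 3 2/3 stops wider (brighter).
Shutter speed: 15 → 13 → 10 → 8 → 6 → 5 — 1 2/3 stops faster (darker).
ISO: 6400 → 5000 → 4000 — 2/3 stop dropped (darker).
Net: +3 2/3 −1 2/3 −2/3 = +1 1/3 stops.

1 1/3 stops brighter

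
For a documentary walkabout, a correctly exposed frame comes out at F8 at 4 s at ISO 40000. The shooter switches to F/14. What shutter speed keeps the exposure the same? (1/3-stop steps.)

13 s

Aperture: f/8 → f/9 → f/10 → f/11 → f/13 → f/14 — 1 2/3 stops narrower (darker).
Need 1 2/3 stops brighter from the shutter speed: 4 → 5 → 6 → 8 → 10 → 13.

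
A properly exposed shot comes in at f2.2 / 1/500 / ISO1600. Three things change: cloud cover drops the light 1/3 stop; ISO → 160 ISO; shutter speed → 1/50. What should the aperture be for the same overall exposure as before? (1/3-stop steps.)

f/2

Scene light: 1/3 stop darker.
ISO: 1600 → 1250 → 1000 → 800 → 640 → 500 → 400 → 320 → 250 → 200 → 160 — 3 1/3 stops lower (darker).
Shutter speed: 1/500 → 1/400 → 1/320 → 1/250 → 1/200 → 1/160 → 1/125 → 1/100 → 1/80 → 1/60 → 1/50 — 3 1/3 stops slower (brighter).
Net so far: 1/3 stop darker. Aperture: f/2.2 → f/2.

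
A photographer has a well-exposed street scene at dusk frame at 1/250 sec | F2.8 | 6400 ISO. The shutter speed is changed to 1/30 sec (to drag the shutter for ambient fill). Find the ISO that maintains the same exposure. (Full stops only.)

Shutter speed: 1/250 → 1/125 → 1/60 → 1/30 — 3 stops longer (brighter).
Need 3 stops darker from the ISO: 6400 → 3200 → 1600 → 800.

ISO 800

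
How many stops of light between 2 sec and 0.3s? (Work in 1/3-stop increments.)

2 2/3 stops

2 → 1.6 → 1.3 → 1 → 0.8 → 0.6 → 0.5 → 0.4 → 0.3 — count the steps: 8 third-stops = 2 2/3 stops.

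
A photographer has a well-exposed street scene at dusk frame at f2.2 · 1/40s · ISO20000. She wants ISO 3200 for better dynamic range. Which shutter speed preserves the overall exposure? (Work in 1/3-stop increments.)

ISO: 20000 → 16000 → 12800 → 10000 → 8000 → 6400 → 5000 → 4000 → 3200 — 2 2/3 stops dropped (darker).
Need 2 2/3 stops brighter from the shutter speed: 1/40 → 1/30 → 1/25 → 1/20 → 1/15 → 1/13 → 1/10 → 1/8 → 1/6.

1/6s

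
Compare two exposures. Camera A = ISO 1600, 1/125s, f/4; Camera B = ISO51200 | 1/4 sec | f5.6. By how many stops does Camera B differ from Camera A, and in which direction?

Aperture: f/4 → f/5.6 — 1 stop smaller aperture (darker).
Shutter speed: 1/125 → 1/60 → 1/30 → 1/15 → 1/8 → 1/4 — 5 stops slower (brighter).
ISO: 1600 → 3200 → 6400 → 12800 → 25600 → 51200 — 5 stops raised (brighter).
Net: −1 +5 +5 = +9 stops.

9 stops brighter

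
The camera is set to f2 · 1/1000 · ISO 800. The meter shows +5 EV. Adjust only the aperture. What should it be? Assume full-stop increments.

Overexposed by 5 stops → need 5 stops darker.
Aperture: f/2 → f/2.8 → f/4 → f/5.6 → f/8 → f/11.

f/11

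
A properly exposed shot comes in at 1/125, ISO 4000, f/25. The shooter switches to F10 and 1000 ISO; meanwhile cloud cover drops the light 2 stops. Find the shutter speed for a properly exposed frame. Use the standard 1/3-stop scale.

Scene light: 2 stops darker.
Aperture: f/25 → f/22 → f/20 → f/18 → f/16 → f/14 → f/13 → f/11 → f/10 — 2 2/3 stops larger aperture (brighter).
ISO: 4000 → 3200 → 2500 → 2000 → 1600 → 1250 → 1000 — 2 stops dropped (darker).
Net so far: 1 1/3 stops darker. Shutter speed: 1/125 → 1/100 → 1/80 → 1/60 → 1/50.

1/50s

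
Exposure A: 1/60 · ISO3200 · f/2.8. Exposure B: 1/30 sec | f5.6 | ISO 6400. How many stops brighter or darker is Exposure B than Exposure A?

Aperture: f/2.8 → f/4 → f/5.6 — 2 stops narrower (darker).
Shutter speed: 1/60 → 1/30 — 1 stop slower (brighter).
ISO: 3200 → 6400 — 1 stop higher (brighter).
Net: −2 +1 +1 = 0 stops.

same exposure (0 stops)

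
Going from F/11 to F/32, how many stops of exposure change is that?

f/11 → f/16 → f/22 → f/32 — count the steps: 3 stops.

3 stops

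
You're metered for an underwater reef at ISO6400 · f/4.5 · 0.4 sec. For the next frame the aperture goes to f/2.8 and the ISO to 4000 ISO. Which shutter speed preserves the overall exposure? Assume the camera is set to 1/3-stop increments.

Aperture: f/4.5 → f/4 → f/3.5 → f/3.2 → f/2.8 — 1 1/3 stops wider (brighter).
ISO: 6400 → 5000 → 4000 — 2/3 stop lower (darker).
Net change so far: 2/3 stop brighter. Offset with the shutter speed: 0.4 → 0.3 → 1/4.

1/4s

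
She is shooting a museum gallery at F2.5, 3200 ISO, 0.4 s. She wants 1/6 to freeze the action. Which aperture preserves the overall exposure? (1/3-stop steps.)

f/1.6

Shutter speed: 0.4 → 0.3 → 1/4 → 1/5 → 1/6 — 1 1/3 stops faster (darker).
Need 1 1/3 stops brighter from the aperture: f/2.5 → f/2.2 → f/2 → f/1.8 → f/1.6.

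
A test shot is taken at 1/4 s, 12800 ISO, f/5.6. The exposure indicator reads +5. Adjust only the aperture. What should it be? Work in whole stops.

Overexposed by 5 stops → need 5 stops darker.
Aperture: f/5.6 → f/8 → f/11 → f/16 → f/22 → f/32.

f/32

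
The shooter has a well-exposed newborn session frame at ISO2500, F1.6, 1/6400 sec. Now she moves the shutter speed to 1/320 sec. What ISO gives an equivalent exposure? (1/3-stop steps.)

ISO 125

Shutter speed: 1/6400 → 1/5000 → 1/4000 → 1/3200 → 1/2500 → 1/2000 → 1/1600 → 1/1250 → 1/1000 → 1/800 → 1/640 → 1/500 → 1/400 → 1/320 — 4 1/3 stops longer (brighter).
Need 4 1/3 stops darker from the ISO: 2500 → 2000 → 1600 → 1250 → 1000 → 800 → 640 → 500 → 400 → 320 → 250 → 200 → 160 → 125.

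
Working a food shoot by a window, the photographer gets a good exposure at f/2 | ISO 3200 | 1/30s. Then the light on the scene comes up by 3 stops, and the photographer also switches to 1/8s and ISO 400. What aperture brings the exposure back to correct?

Scene light: 3 stops brighter.
Shutter speed: 1/30 → 1/15 → 1/8 — 2 stops slower (brighter).
ISO: 3200 → 1600 → 800 → 400 — 3 stops dropped (darker).
Net so far: 2 stops brighter. Aperture: f/2 → f/2.8 → f/4.

f/4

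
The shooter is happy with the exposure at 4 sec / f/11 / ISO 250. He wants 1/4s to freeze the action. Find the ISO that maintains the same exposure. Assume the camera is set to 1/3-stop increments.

Shutter speed: 4 → 3.2 → 2.5 → 2 → 1.6 → 1.3 → 1 → 0.8 → 0.6 → 0.5 → 0.4 → 0.3 → 1/4 — 4 stops faster (darker).
Need 4 stops brighter from the ISO: 250 → 320 → 400 → 500 → 640 → 800 → 1000 → 1250 → 1600 → 2000 → 2500 → 3200 → 4000.

ISO 4000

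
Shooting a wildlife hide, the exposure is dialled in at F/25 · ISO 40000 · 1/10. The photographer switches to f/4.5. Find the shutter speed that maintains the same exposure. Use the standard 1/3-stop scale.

1/320s

Aperture: f/25 → f/22 → f/20 → f/18 → f/16 → f/14 → f/13 → f/11 → f/10 → f/9 → f/8 → f/7.1 → f/6.3 → f/5.6 → f/5 → f/4.5 — 5 stops larger aperture (brighter).
Need 5 stops darker from the shutter speed: 1/10 → 1/13 → 1/15 → 1/20 → 1/25 → 1/30 → 1/40 → 1/50 → 1/60 → 1/80 → 1/100 → 1/125 → 1/160 → 1/200 → 1/250 → 1/320.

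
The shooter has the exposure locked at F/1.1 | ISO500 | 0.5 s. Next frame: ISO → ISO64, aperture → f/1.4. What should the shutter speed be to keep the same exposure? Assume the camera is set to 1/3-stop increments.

6 s

ISO: 500 → 400 → 320 → 250 → 200 → 160 → 125 → 100 → 80 → 64 — 3 stops dropped (darker).
Aperture: f/1.1 → f/1.2 → f/1.4 — 2/3 stop smaller aperture (darker).
Net change so far: 3 2/3 stops darker. Offset with the shutter speed: 0.5 → 0.6 → 0.8 → 1 → 1.3 → 1.6 → 2 → 2.5 → 3.2 → 4 → 5 → 6.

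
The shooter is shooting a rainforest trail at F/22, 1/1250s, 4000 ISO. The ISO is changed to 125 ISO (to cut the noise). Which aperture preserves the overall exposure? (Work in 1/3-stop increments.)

ISO: 4000 → 3200 → 2500 → 2000 → 1600 → 1250 → 1000 → 800 → 640 → 500 → 400 → 320 → 250 → 200 → 160 → 125 — 5 stops lower (darker).
Need 5 stops brighter from the aperture: f/22 → f/20 → f/18 → f/16 → f/14 → f/13 → f/11 → f/10 → f/9 → f/8 → f/7.1 → f/6.3 → f/5.6 → f/5 → f/4.5 → f/4.

f/4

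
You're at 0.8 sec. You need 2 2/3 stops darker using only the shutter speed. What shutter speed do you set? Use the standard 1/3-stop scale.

Shutter speed: 0.8 → 0.6 → 0.5 → 0.4 → 0.3 → 1/4 → 1/5 → 1/6 → 1/8 — 2 2/3 stops faster (darker).

1/8s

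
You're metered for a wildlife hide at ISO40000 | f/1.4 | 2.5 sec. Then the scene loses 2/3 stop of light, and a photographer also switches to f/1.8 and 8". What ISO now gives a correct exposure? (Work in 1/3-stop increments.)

ISO 32000

Scene light: 2/3 stop darker.
Aperture: f/1.4 → f/1.6 → f/1.8 — 2/3 stop stopped down (darker).
Shutter speed: 2.5 → 3.2 → 4 → 5 → 6 → 8 — 1 2/3 stops slower (brighter).
Net so far: 1/3 stop brighter. ISO: 40000 → 32000.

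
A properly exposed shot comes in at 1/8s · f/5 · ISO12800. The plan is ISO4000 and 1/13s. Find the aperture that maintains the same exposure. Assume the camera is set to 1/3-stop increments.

f/2.2

ISO: 12800 → 10000 → 8000 → 6400 → 5000 → 4000 — 1 2/3 stops dropped (darker).
Shutter speed: 1/8 → 1/10 → 1/13 — 2/3 stop shorter (darker).
Net change so far: 2 1/3 stops darker. Offset with the aperture: f/5 → f/4.5 → f/4 → f/3.5 → f/3.2 → f/2.8 → f/2.5 → f/2.2.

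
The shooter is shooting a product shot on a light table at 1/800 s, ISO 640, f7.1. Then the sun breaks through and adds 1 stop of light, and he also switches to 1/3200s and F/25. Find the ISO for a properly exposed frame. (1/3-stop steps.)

ISO 16000

Scene light: 1 stop brighter.
Shutter speed: 1/800 → 1/1000 → 1/1250 → 1/1600 → 1/2000 → 1/2500 → 1/3200 — 2 stops faster (darker).
Aperture: f/7.1 → f/8 → f/9 → f/10 → f/11 → f/13 → f/14 → f/16 → f/18 → f/20 → f/22 → f/25 — 3 2/3 stops narrower (darker).
Net so far: 4 2/3 stops darker. ISO: 640 → 800 → 1000 → 1250 → 1600 → 2000 → 2500 → 3200 → 4000 → 5000 → 6400 → 8000 → 10000 → 12800 → 16000.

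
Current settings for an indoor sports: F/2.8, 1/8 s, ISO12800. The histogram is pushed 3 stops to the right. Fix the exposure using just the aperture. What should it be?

f/8

Overexposed by 3 stops → need 3 stops darker.
Aperture: f/2.8 → f/4 → f/5.6 → f/8.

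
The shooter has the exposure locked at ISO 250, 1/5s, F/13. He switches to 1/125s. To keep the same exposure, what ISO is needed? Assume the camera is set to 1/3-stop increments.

ISO 6400

Shutter speed: 1/5 → 1/6 → 1/8 → 1/10 → 1/13 → 1/15 → 1/20 → 1/25 → 1/30 → 1/40 → 1/50 → 1/60 → 1/80 → 1/100 → 1/125 — 4 2/3 stops shorter (darker).
Need 4 2/3 stops brighter from the ISO: 250 → 320 → 400 → 500 → 640 → 800 → 1000 → 1250 → 1600 → 2000 → 2500 → 3200 → 4000 → 5000 → 6400.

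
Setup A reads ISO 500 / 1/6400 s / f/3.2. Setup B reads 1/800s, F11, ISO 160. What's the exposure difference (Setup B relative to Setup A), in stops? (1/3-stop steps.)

2 1/3 stops darker

Aperture: f/3.2 → f/3.5 → f/4 → f/4.5 → f/5 → f/5.6 → f/6.3 → f/7.1 → f/8 → f/9 → f/10 → f/11 — 3 2/3 stops narrower (darker).
Shutter speed: 1/6400 → 1/5000 → 1/4000 → 1/3200 → 1/2500 → 1/2000 → 1/1600 → 1/1250 → 1/1000 → 1/800 — 3 stops slower (brighter).
ISO: 500 → 400 → 320 → 250 → 200 → 160 — 1 2/3 stops dropped (darker).
Net: −3 2/3 +3 −1 2/3 = −2 1/3 stops.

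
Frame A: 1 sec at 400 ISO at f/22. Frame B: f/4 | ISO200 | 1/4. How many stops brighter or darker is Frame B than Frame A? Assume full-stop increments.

Aperture: f/22 → f/16 → f/11 → f/8 → f/5.6 → f/4 — 5 stops larger aperture (brighter).
Shutter speed: 1 → 1/2 → 1/4 — 2 stops faster (darker).
ISO: 400 → 200 — 1 stop dropped (darker).
Net: +5 −2 −1 = +2 stops.

2 stops brighter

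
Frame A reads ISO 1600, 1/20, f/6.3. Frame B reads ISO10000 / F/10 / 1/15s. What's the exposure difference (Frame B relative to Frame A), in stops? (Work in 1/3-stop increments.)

1 2/3 stops brighter

Aperture: f/6.3 → f/7.1 → f/8 → f/9 → f/10 — 1 1/3 stops smaller aperture (darker).
Shutter speed: 1/20 → 1/15 — 1/3 stop longer (brighter).
ISO: 1600 → 2000 → 2500 → 3200 → 4000 → 5000 → 6400 → 8000 → 10000 — 2 2/3 stops raised (brighter).
Net: −1 1/3 +1/3 +2 2/3 = +1 2/3 stops.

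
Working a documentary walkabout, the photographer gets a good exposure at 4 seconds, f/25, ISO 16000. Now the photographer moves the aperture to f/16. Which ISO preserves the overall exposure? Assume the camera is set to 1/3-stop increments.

ISO 6400

Aperture: f/25 → f/22 → f/20 → f/18 → f/16 — 1 1/3 stops wider (brighter).
Need 1 1/3 stops darker from the ISO: 16000 → 12800 → 10000 → 8000 → 6400.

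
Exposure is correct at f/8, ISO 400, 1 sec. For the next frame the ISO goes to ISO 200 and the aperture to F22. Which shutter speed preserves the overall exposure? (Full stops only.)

ISO: 400 → 200 — 1 stop lower (darker).
Aperture: f/8 → f/11 → f/16 → f/22 — 3 stops narrower (darker).
Net change so far: 4 stops darker. Offset with the shutter speed: 1 → 2 → 4 → 8 → 15.

15 s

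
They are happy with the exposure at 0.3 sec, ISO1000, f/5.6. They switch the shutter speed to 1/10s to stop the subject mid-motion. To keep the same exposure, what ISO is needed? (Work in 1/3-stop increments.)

ISO 3200

Shutter speed: 0.3 → 1/4 → 1/5 → 1/6 → 1/8 → 1/10 — 1 2/3 stops faster (darker).
Need 1 2/3 stops brighter from the ISO: 1000 → 1250 → 1600 → 2000 → 2500 → 3200.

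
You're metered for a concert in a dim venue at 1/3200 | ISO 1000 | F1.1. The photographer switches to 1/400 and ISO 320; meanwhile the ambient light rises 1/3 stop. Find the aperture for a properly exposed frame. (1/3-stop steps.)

Scene light: 1/3 stop brighter.
Shutter speed: 1/3200 → 1/2500 → 1/2000 → 1/1600 → 1/1250 → 1/1000 → 1/800 → 1/640 → 1/500 → 1/400 — 3 stops longer (brighter).
ISO: 1000 → 800 → 640 → 500 → 400 → 320 — 1 2/3 stops dropped (darker).
Net so far: 1 2/3 stops brighter. Aperture: f/1.1 → f/1.2 → f/1.4 → f/1.6 → f/1.8 → f/2.

f/2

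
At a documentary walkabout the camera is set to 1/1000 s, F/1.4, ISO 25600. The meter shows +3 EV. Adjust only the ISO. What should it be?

Overexposed by 3 stops → need 3 stops darker.
ISO: 25600 → 12800 → 6400 → 3200.

ISO 3200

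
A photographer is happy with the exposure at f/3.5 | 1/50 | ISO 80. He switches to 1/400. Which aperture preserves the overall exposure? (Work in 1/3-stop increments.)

f/1.2

Shutter speed: 1/50 → 1/60 → 1/80 → 1/100 → 1/125 → 1/160 → 1/200 → 1/250 → 1/320 → 1/400 — 3 stops shorter (darker).
Need 3 stops brighter from the aperture: f/3.5 → f/3.2 → f/2.8 → f/2.5 → f/2.2 → f/2 → f/1.8 → f/1.6 → f/1.4 → f/1.2.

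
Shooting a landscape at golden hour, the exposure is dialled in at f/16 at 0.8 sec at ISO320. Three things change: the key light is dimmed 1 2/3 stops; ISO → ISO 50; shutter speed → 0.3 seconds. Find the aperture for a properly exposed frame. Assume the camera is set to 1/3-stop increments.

f/2.2

Scene light: 1 2/3 stops darker.
ISO: 320 → 250 → 200 → 160 → 125 → 100 → 80 → 64 → 50 — 2 2/3 stops lower (darker).
Shutter speed: 0.8 → 0.6 → 0.5 → 0.4 → 0.3 — 1 1/3 stops shorter (darker).
Net so far: 5 2/3 stops darker. Aperture: f/16 → f/14 → f/13 → f/11 → f/10 → f/9 → f/8 → f/7.1 → f/6.3 → f/5.6 → f/5 → f/4.5 → f/4 → f/3.5 → f/3.2 → f/2.8 → f/2.5 → f/2.2.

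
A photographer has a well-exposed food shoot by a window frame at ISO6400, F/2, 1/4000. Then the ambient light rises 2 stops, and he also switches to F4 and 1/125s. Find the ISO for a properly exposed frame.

ISO 200

Scene light: 2 stops brighter.
Aperture: f/2 → f/2.8 → f/4 — 2 stops smaller aperture (darker).
Shutter speed: 1/4000 → 1/2000 → 1/1000 → 1/500 → 1/250 → 1/125 — 5 stops longer (brighter).
Net so far: 5 stops brighter. ISO: 6400 → 3200 → 1600 → 800 → 400 → 200.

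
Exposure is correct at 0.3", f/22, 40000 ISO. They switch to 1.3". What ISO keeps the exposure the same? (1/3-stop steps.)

Shutter speed: 0.3 → 0.4 → 0.5 → 0.6 → 0.8 → 1 → 1.3 — 2 stops slower (brighter).
Need 2 stops darker from the ISO: 40000 → 32000 → 25600 → 20000 → 16000 → 12800 → 10000.

ISO 10000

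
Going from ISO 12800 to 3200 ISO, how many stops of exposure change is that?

2 stops

12800 → 6400 → 3200 — count the steps: 2 stops.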